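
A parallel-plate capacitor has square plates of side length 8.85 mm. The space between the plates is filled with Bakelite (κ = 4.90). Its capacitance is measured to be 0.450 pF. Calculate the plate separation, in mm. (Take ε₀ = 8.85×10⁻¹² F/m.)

A = (8.85 mm)² = 7.83×10⁻⁵ m².
d = κε₀A/C = 4.90 × 8.85×10⁻¹² × 7.83×10⁻⁵ / 4.50×10⁻¹³ = 7.55×10⁻³ m.

d ≈ 7.55 mm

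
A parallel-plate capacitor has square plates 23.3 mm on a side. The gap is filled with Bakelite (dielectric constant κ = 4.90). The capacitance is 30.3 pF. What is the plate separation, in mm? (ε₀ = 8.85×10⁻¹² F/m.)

A = (23.3 mm)² = 5.43×10⁻⁴ m².
d = κε₀A/C = 4.90 × 8.85×10⁻¹² × 5.43×10⁻⁴ / 3.03×10⁻¹¹ = 7.77×10⁻⁴ m.

0.777 mm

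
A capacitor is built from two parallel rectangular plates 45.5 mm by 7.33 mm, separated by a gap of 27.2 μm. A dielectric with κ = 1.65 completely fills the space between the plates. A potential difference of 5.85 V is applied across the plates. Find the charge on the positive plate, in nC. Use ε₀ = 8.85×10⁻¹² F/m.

A = 45.5 × 7.33 mm² = 3.34×10⁻⁴ m².
C = κε₀A/d = 1.65 × 8.85×10⁻¹² × 3.34×10⁻⁴ / 2.72×10⁻⁵ = 1.79×10⁻¹⁰ F.
Q = CV = 1.79×10⁻¹⁰ × 5.85 = 1.05×10⁻⁹ C.

1.05 nC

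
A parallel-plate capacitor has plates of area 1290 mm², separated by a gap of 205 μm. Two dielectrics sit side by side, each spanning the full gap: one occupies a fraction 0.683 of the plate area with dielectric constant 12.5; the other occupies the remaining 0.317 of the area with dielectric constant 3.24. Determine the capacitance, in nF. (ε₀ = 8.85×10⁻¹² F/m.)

A = 1290 mm² = 1.29×10⁻³ m².
Side-by-side slabs ⇒ two capacitors in parallel, each spanning the full gap.
C₁ = κ₁ε₀A₁/d = 12.5 × 8.85×10⁻¹² × 8.81×10⁻⁴ / 2.05×10⁻⁴ = 4.75×10⁻¹⁰ F.
C₂ = κ₂ε₀A₂/d = 3.24 × 8.85×10⁻¹² × 4.09×10⁻⁴ / 2.05×10⁻⁴ = 5.72×10⁻¹¹ F.
C = C₁ + C₂ = 5.33×10⁻¹⁰ F.

C ≈ 0.533 nF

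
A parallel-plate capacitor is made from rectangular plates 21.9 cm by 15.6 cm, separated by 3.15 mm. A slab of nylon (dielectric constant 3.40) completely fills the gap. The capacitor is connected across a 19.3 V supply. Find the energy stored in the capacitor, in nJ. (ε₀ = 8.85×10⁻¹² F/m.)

A = 21.9 × 15.6 cm² = 3.42×10⁻² m².
C = κε₀A/d = 3.40 × 8.85×10⁻¹² × 3.42×10⁻² / 3.15×10⁻³ = 3.26×10⁻¹⁰ F.
U = ½CV² = ½ × 3.26×10⁻¹⁰ × (19.3)² = 6.08×10⁻⁸ J.

60.8 nJ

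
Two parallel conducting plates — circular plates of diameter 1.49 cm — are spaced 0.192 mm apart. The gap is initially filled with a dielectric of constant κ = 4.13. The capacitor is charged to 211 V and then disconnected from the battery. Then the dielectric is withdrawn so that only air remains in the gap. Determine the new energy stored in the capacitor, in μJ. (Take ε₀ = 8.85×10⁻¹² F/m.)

U ≈ 3.05 μJ

A = π(1.49/2 cm)² = 1.74×10⁻⁴ m².
Initially C₁ = κε₀A/d = 4.13 × 8.85×10⁻¹² × 1.74×10⁻⁴ / 1.92×10⁻⁴ = 3.32×10⁻¹¹ F.
U₁ = 7.39×10⁻⁷ J.
Isolated ⇒ Q is held fixed. C₂ = 0.242 C₁ and U = Q²/(2C), so U₂/U₁ = C₁/C₂ = 4.13.
U₂ = 4.13 × 7.39×10⁻⁷ = 3.05×10⁻⁶ J.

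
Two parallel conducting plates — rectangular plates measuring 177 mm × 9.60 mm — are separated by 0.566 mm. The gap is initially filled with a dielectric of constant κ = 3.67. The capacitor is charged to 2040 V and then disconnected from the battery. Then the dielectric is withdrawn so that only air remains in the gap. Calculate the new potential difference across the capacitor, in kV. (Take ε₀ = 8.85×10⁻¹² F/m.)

A = 177 × 9.60 mm² = 1.70×10⁻³ m².
Initially C₁ = κε₀A/d = 3.67 × 8.85×10⁻¹² × 1.70×10⁻³ / 5.66×10⁻⁴ = 9.75×10⁻¹¹ F.
V₁ = 2.04×10³ V.
Isolated ⇒ Q is held fixed. C₂ = 0.272 C₁ and V = Q/C, so V₂/V₁ = C₁/C₂ = 3.67.
V₂ = 3.67 × 2.04×10³ = 7.49×10³ V.

V ≈ 7.49 kV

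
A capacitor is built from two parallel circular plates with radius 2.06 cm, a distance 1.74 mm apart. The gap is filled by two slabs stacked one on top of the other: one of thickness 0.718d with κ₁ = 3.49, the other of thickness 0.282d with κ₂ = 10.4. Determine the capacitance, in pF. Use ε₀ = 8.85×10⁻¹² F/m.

A = π(2.06 cm)² = 1.33×10⁻³ m².
Stacked slabs ⇒ two capacitors in series, each with the full plate area.
C₁ = κ₁ε₀A/d₁ = 3.49 × 8.85×10⁻¹² × 1.33×10⁻³ / 1.25×10⁻³ = 3.30×10⁻¹¹ F.
C₂ = κ₂ε₀A/d₂ = 10.4 × 8.85×10⁻¹² × 1.33×10⁻³ / 4.91×10⁻⁴ = 2.50×10⁻¹⁰ F.
C = (1/C₁ + 1/C₂)⁻¹ = 2.91×10⁻¹¹ F.

C ≈ 29.1 pF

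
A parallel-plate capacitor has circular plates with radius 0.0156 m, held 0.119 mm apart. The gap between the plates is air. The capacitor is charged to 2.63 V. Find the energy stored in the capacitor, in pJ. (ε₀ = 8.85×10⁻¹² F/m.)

A = π(0.0156 m)² = 7.65×10⁻⁴ m².
C = ε₀A/d = 8.85×10⁻¹² × 7.65×10⁻⁴ / 1.19×10⁻⁴ = 5.69×10⁻¹¹ F.
U = ½CV² = ½ × 5.69×10⁻¹¹ × (2.63)² = 1.97×10⁻¹⁰ J.

197 pJ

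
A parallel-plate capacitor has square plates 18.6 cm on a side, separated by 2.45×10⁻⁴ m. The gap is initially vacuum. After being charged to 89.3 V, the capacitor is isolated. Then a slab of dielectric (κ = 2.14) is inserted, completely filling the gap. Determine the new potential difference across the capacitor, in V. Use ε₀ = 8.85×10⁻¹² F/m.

V ≈ 41.7 V

A = (18.6 cm)² = 3.46×10⁻² m².
Initially C₁ = ε₀A/d = 8.85×10⁻¹² × 3.46×10⁻² / 2.45×10⁻⁴ = 1.25×10⁻⁹ F.
V₁ = 89.3 V.
Isolated ⇒ Q is held fixed. C₂ = 2.14 C₁ and V = Q/C, so V₂/V₁ = C₁/C₂ = 0.467.
V₂ = 0.467 × 89.3 = 41.7 V.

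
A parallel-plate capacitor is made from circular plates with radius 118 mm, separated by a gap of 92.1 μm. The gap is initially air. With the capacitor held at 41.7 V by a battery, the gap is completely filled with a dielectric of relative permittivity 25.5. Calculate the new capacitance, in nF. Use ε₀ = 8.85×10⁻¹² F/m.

A = π(118 mm)² = 4.37×10⁻² m².
Initially C₁ = ε₀A/d = 8.85×10⁻¹² × 4.37×10⁻² / 9.21×10⁻⁵ = 4.20×10⁻⁹ F.
C = κε₀A/d scales with κ, so C₂/C₁ = κ = 25.5.
C₂ = 25.5 × 4.20×10⁻⁹ = 1.07×10⁻⁷ F.

C ≈ 107 nF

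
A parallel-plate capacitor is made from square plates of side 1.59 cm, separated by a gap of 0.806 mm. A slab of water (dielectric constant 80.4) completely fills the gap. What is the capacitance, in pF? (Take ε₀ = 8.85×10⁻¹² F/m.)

A = (1.59 cm)² = 2.53×10⁻⁴ m².
C = κε₀A/d = 80.4 × 8.85×10⁻¹² × 2.53×10⁻⁴ / 8.06×10⁻⁴ = 2.23×10⁻¹⁰ F.

C ≈ 223 pF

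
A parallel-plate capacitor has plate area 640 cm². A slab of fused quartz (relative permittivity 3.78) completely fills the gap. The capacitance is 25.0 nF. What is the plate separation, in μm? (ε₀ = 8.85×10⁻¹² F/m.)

A = 640 cm² = 6.40×10⁻² m².
d = κε₀A/C = 3.78 × 8.85×10⁻¹² × 6.40×10⁻² / 2.50×10⁻⁸ = 8.56×10⁻⁵ m.

85.6 μm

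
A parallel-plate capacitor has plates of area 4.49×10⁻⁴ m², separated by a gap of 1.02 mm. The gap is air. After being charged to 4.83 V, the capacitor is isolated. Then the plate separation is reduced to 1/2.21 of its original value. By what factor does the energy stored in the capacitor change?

Isolated ⇒ Q is held fixed.
C₂ = 2.21 C₁ and U = Q²/(2C), so U₂/U₁ = C₁/C₂ = 0.452.

U₂/U₁ ≈ 0.452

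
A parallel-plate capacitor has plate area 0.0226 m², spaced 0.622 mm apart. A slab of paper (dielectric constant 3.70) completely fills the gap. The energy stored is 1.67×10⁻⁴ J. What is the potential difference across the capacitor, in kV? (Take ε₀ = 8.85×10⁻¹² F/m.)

C = κε₀A/d = 3.70 × 8.85×10⁻¹² × 2.26×10⁻² / 6.22×10⁻⁴ = 1.19×10⁻⁹ F.
V = √(2U/C) = √(2 × 1.67×10⁻⁴ / 1.19×10⁻⁹) = 5.30×10² V.

V ≈ 0.530 kV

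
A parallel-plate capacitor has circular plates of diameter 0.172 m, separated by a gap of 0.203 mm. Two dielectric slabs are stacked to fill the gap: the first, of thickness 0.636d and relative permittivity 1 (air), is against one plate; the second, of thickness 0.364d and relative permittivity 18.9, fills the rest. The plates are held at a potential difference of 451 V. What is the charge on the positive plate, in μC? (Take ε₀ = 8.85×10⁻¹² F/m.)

Q ≈ 0.697 μC

A = π(0.172/2 m)² = 2.32×10⁻² m².
Stacked slabs ⇒ two capacitors in series, each with the full plate area.
C₁ = κ₁ε₀A/d₁ = 1.00 × 8.85×10⁻¹² × 2.32×10⁻² / 1.29×10⁻⁴ = 1.59×10⁻⁹ F.
C₂ = κ₂ε₀A/d₂ = 18.9 × 8.85×10⁻¹² × 2.32×10⁻² / 7.39×10⁻⁵ = 5.26×10⁻⁸ F.
C = (1/C₁ + 1/C₂)⁻¹ = 1.55×10⁻⁹ F.
Q = CV = 1.55×10⁻⁹ × 451 = 6.97×10⁻⁷ C.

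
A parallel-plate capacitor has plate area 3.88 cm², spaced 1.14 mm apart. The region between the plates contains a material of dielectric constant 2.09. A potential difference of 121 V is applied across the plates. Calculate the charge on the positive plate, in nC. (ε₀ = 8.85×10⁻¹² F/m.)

A = 3.88 cm² = 3.88×10⁻⁴ m².
C = κε₀A/d = 2.09 × 8.85×10⁻¹² × 3.88×10⁻⁴ / 1.14×10⁻³ = 6.30×10⁻¹² F.
Q = CV = 6.30×10⁻¹² × 121 = 7.62×10⁻¹⁰ C.

0.762 nC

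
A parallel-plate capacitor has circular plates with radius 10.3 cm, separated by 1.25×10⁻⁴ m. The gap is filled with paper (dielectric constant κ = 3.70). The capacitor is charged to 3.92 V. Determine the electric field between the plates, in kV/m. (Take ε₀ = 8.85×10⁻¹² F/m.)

E = V/d = 3.92 / 1.25×10⁻⁴ = 3.14×10⁴ V/m.

31.4 kV/m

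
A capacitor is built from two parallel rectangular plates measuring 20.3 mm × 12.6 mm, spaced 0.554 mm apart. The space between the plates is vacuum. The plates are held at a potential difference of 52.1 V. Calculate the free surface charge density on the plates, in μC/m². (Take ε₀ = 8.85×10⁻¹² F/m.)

σ ≈ 0.832 μC/m²

A = 20.3 × 12.6 mm² = 2.56×10⁻⁴ m².
C = ε₀A/d = 8.85×10⁻¹² × 2.56×10⁻⁴ / 5.54×10⁻⁴ = 4.09×10⁻¹² F.
σ = Q/A = CV/A = 4.09×10⁻¹² × 52.1 / 2.56×10⁻⁴ = 8.32×10⁻⁷ C/m².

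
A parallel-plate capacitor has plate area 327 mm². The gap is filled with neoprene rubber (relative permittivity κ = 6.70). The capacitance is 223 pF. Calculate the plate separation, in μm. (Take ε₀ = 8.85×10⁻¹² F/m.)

A = 327 mm² = 3.27×10⁻⁴ m².
d = κε₀A/C = 6.70 × 8.85×10⁻¹² × 3.27×10⁻⁴ / 2.23×10⁻¹⁰ = 8.69×10⁻⁵ m.

d ≈ 86.9 μm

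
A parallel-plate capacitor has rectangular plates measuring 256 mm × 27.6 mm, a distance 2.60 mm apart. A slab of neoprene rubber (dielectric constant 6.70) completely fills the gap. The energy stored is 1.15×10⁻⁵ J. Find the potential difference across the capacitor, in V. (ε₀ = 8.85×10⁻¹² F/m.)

A = 256 × 27.6 mm² = 7.07×10⁻³ m².
C = κε₀A/d = 6.70 × 8.85×10⁻¹² × 7.07×10⁻³ / 2.60×10⁻³ = 1.61×10⁻¹⁰ F.
V = √(2U/C) = √(2 × 1.15×10⁻⁵ / 1.61×10⁻¹⁰) = 3.78×10² V.

V ≈ 378 V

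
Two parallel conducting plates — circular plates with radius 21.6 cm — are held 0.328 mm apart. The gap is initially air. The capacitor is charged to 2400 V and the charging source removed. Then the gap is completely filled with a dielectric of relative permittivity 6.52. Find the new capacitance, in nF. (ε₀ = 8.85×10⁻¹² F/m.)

A = π(21.6 cm)² = 0.147 m².
Initially C₁ = ε₀A/d = 8.85×10⁻¹² × 0.147 / 3.28×10⁻⁴ = 3.95×10⁻⁹ F.
C = κε₀A/d scales with κ, so C₂/C₁ = κ = 6.52.
C₂ = 6.52 × 3.95×10⁻⁹ = 2.58×10⁻⁸ F.

C ≈ 25.8 nF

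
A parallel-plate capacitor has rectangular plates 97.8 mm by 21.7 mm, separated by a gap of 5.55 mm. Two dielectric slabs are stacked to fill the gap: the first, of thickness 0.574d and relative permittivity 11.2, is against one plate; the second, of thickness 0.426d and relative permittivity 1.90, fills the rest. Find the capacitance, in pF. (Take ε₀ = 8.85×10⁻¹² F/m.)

12.3 pF

A = 97.8 × 21.7 mm² = 2.12×10⁻³ m².
Stacked slabs ⇒ two capacitors in series, each with the full plate area.
C₁ = κ₁ε₀A/d₁ = 11.2 × 8.85×10⁻¹² × 2.12×10⁻³ / 3.19×10⁻³ = 6.60×10⁻¹¹ F.
C₂ = κ₂ε₀A/d₂ = 1.90 × 8.85×10⁻¹² × 2.12×10⁻³ / 2.36×10⁻³ = 1.51×10⁻¹¹ F.
C = (1/C₁ + 1/C₂)⁻¹ = 1.23×10⁻¹¹ F.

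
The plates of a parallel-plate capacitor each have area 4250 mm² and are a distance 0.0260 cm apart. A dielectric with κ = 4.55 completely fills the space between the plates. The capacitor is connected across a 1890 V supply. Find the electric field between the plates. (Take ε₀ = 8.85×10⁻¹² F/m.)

E = V/d = 1890 / 2.60×10⁻⁴ = 7.27×10⁶ V/m.

E ≈ 7.27 MV/m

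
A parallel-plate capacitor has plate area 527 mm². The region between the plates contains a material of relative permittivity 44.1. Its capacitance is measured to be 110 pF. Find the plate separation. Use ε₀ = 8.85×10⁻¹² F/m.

1.87 mm

A = 527 mm² = 5.27×10⁻⁴ m².
d = κε₀A/C = 44.1 × 8.85×10⁻¹² × 5.27×10⁻⁴ / 1.10×10⁻¹⁰ = 1.87×10⁻³ m.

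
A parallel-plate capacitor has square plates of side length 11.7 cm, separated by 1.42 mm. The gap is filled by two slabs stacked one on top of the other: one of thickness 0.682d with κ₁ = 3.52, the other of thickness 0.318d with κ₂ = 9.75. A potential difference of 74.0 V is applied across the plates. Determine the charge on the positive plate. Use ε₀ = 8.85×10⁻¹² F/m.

A = (11.7 cm)² = 1.37×10⁻² m².
Stacked slabs ⇒ two capacitors in series, each with the full plate area.
C₁ = κ₁ε₀A/d₁ = 3.52 × 8.85×10⁻¹² × 1.37×10⁻² / 9.68×10⁻⁴ = 4.40×10⁻¹⁰ F.
C₂ = κ₂ε₀A/d₂ = 9.75 × 8.85×10⁻¹² × 1.37×10⁻² / 4.52×10⁻⁴ = 2.62×10⁻⁹ F.
C = (1/C₁ + 1/C₂)⁻¹ = 3.77×10⁻¹⁰ F.
Q = CV = 3.77×10⁻¹⁰ × 74.0 = 2.79×10⁻⁸ C.

Q ≈ 27.9 nC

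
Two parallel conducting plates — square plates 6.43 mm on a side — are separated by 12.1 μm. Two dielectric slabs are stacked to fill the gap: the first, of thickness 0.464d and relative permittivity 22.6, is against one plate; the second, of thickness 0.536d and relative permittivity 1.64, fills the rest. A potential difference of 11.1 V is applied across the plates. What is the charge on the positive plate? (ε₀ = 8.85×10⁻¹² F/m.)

A = (6.43 mm)² = 4.13×10⁻⁵ m².
Stacked slabs ⇒ two capacitors in series, each with the full plate area.
C₁ = κ₁ε₀A/d₁ = 22.6 × 8.85×10⁻¹² × 4.13×10⁻⁵ / 5.61×10⁻⁶ = 1.47×10⁻⁹ F.
C₂ = κ₂ε₀A/d₂ = 1.64 × 8.85×10⁻¹² × 4.13×10⁻⁵ / 6.49×10⁻⁶ = 9.25×10⁻¹¹ F.
C = (1/C₁ + 1/C₂)⁻¹ = 8.71×10⁻¹¹ F.
Q = CV = 8.71×10⁻¹¹ × 11.1 = 9.66×10⁻¹⁰ C.

0.966 nC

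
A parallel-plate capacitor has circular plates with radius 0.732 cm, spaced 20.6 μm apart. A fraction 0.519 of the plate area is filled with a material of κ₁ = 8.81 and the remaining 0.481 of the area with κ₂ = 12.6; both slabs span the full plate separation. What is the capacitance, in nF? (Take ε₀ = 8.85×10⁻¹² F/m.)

A = π(0.732 cm)² = 1.68×10⁻⁴ m².
Side-by-side slabs ⇒ two capacitors in parallel, each spanning the full gap.
C₁ = κ₁ε₀A₁/d = 8.81 × 8.85×10⁻¹² × 8.74×10⁻⁵ / 2.06×10⁻⁵ = 3.31×10⁻¹⁰ F.
C₂ = κ₂ε₀A₂/d = 12.6 × 8.85×10⁻¹² × 8.10×10⁻⁵ / 2.06×10⁻⁵ = 4.38×10⁻¹⁰ F.
C = C₁ + C₂ = 7.69×10⁻¹⁰ F.

C ≈ 0.769 nF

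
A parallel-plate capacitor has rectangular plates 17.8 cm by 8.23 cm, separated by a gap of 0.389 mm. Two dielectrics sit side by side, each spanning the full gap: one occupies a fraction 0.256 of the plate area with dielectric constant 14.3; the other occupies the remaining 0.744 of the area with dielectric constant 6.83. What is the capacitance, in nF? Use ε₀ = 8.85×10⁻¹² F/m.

C ≈ 2.91 nF

A = 17.8 × 8.23 cm² = 1.46×10⁻² m².
Side-by-side slabs ⇒ two capacitors in parallel, each spanning the full gap.
C₁ = κ₁ε₀A₁/d = 14.3 × 8.85×10⁻¹² × 3.75×10⁻³ / 3.89×10⁻⁴ = 1.22×10⁻⁹ F.
C₂ = κ₂ε₀A₂/d = 6.83 × 8.85×10⁻¹² × 1.09×10⁻² / 3.89×10⁻⁴ = 1.69×10⁻⁹ F.
C = C₁ + C₂ = 2.91×10⁻⁹ F.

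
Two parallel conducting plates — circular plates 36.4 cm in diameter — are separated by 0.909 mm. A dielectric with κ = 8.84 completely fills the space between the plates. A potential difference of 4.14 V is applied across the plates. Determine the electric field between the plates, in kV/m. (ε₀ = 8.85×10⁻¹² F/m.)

E = V/d = 4.14 / 9.09×10⁻⁴ = 4.55×10³ V/m.

4.55 kV/m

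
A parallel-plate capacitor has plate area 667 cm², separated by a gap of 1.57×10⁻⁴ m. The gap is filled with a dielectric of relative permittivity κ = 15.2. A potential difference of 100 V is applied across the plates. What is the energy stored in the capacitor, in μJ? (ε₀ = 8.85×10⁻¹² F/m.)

A = 667 cm² = 6.67×10⁻² m².
C = κε₀A/d = 15.2 × 8.85×10⁻¹² × 6.67×10⁻² / 1.57×10⁻⁴ = 5.71×10⁻⁸ F.
U = ½CV² = ½ × 5.71×10⁻⁸ × (100)² = 2.86×10⁻⁴ J.

U ≈ 286 μJ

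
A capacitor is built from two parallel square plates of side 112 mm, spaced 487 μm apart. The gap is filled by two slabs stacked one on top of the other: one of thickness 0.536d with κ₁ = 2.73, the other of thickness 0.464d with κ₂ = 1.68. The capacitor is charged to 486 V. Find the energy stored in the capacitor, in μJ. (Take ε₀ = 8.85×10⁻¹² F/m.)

U ≈ 57.0 μJ

A = (112 mm)² = 1.25×10⁻² m².
Stacked slabs ⇒ two capacitors in series, each with the full plate area.
C₁ = κ₁ε₀A/d₁ = 2.73 × 8.85×10⁻¹² × 1.25×10⁻² / 2.61×10⁻⁴ = 1.16×10⁻⁹ F.
C₂ = κ₂ε₀A/d₂ = 1.68 × 8.85×10⁻¹² × 1.25×10⁻² / 2.26×10⁻⁴ = 8.25×10⁻¹⁰ F.
C = (1/C₁ + 1/C₂)⁻¹ = 4.82×10⁻¹⁰ F.
U = ½CV² = ½ × 4.82×10⁻¹⁰ × (486)² = 5.70×10⁻⁵ J.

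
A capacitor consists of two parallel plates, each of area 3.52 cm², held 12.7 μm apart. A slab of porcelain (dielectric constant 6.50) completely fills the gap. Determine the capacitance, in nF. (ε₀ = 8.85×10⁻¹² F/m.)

C ≈ 1.59 nF

A = 3.52 cm² = 3.52×10⁻⁴ m².
C = κε₀A/d = 6.50 × 8.85×10⁻¹² × 3.52×10⁻⁴ / 1.27×10⁻⁵ = 1.59×10⁻⁹ F.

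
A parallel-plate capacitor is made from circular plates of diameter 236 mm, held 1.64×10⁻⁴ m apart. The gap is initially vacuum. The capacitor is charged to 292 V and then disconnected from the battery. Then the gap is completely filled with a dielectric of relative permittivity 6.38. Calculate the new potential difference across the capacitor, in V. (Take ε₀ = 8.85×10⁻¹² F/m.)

A = π(236/2 mm)² = 4.37×10⁻² m².
Initially C₁ = ε₀A/d = 8.85×10⁻¹² × 4.37×10⁻² / 1.64×10⁻⁴ = 2.36×10⁻⁹ F.
V₁ = 2.92×10² V.
Isolated ⇒ Q is held fixed. C₂ = 6.38 C₁ and V = Q/C, so V₂/V₁ = C₁/C₂ = 0.157.
V₂ = 0.157 × 2.92×10² = 45.8 V.

V ≈ 45.8 V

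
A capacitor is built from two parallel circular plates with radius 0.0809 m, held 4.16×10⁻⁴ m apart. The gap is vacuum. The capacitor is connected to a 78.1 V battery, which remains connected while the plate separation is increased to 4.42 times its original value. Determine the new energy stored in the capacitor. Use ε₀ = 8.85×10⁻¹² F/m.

A = π(0.0809 m)² = 2.06×10⁻² m².
Initially C₁ = ε₀A/d = 8.85×10⁻¹² × 2.06×10⁻² / 4.16×10⁻⁴ = 4.37×10⁻¹⁰ F.
U₁ = 1.33×10⁻⁶ J.
Battery connected ⇒ V is held fixed. C₂ = 0.226 C₁ and U = ½CV², so U₂/U₁ = C₂/C₁ = 0.226.
U₂ = 0.226 × 1.33×10⁻⁶ = 3.02×10⁻⁷ J.

U ≈ 302 nJ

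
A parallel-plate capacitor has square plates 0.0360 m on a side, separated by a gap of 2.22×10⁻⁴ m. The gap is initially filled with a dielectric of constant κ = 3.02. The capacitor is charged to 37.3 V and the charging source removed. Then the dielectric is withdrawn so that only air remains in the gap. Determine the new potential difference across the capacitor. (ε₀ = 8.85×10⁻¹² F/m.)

A = (0.0360 m)² = 1.30×10⁻³ m².
Initially C₁ = κε₀A/d = 3.02 × 8.85×10⁻¹² × 1.30×10⁻³ / 2.22×10⁻⁴ = 1.56×10⁻¹⁰ F.
V₁ = 37.3 V.
Isolated ⇒ Q is held fixed. C₂ = 0.331 C₁ and V = Q/C, so V₂/V₁ = C₁/C₂ = 3.02.
V₂ = 3.02 × 37.3 = 1.13×10² V.

V ≈ 113 V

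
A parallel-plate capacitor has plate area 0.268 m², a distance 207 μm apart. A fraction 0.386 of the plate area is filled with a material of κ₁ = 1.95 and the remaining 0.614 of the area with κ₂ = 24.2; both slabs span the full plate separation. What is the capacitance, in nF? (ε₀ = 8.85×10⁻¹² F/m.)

C ≈ 179 nF

Side-by-side slabs ⇒ two capacitors in parallel, each spanning the full gap.
C₁ = κ₁ε₀A₁/d = 1.95 × 8.85×10⁻¹² × 0.103 / 2.07×10⁻⁴ = 8.62×10⁻⁹ F.
C₂ = κ₂ε₀A₂/d = 24.2 × 8.85×10⁻¹² × 0.165 / 2.07×10⁻⁴ = 1.70×10⁻⁷ F.
C = C₁ + C₂ = 1.79×10⁻⁷ F.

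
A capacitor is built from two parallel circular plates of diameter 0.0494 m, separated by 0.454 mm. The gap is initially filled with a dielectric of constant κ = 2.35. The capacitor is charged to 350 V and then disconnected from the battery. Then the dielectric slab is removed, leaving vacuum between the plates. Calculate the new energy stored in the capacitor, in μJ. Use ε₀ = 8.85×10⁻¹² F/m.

12.6 μJ

A = π(0.0494/2 m)² = 1.92×10⁻³ m².
Initially C₁ = κε₀A/d = 2.35 × 8.85×10⁻¹² × 1.92×10⁻³ / 4.54×10⁻⁴ = 8.78×10⁻¹¹ F.
U₁ = 5.38×10⁻⁶ J.
Isolated ⇒ Q is held fixed. C₂ = 0.426 C₁ and U = Q²/(2C), so U₂/U₁ = C₁/C₂ = 2.35.
U₂ = 2.35 × 5.38×10⁻⁶ = 1.26×10⁻⁵ J.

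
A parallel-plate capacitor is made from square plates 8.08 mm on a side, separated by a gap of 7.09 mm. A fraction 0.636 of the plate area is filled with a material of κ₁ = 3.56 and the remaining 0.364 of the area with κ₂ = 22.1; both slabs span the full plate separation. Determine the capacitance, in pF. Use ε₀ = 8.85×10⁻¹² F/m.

A = (8.08 mm)² = 6.53×10⁻⁵ m².
Side-by-side slabs ⇒ two capacitors in parallel, each spanning the full gap.
C₁ = κ₁ε₀A₁/d = 3.56 × 8.85×10⁻¹² × 4.15×10⁻⁵ / 7.09×10⁻³ = 1.85×10⁻¹³ F.
C₂ = κ₂ε₀A₂/d = 22.1 × 8.85×10⁻¹² × 2.38×10⁻⁵ / 7.09×10⁻³ = 6.56×10⁻¹³ F.
C = C₁ + C₂ = 8.40×10⁻¹³ F.

0.840 pF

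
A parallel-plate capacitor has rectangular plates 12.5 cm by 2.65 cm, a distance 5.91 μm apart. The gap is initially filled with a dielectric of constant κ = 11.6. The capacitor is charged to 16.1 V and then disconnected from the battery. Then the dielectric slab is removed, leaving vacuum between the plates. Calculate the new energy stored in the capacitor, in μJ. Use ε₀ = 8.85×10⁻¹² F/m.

U ≈ 86.5 μJ

A = 12.5 × 2.65 cm² = 3.31×10⁻³ m².
Initially C₁ = κε₀A/d = 11.6 × 8.85×10⁻¹² × 3.31×10⁻³ / 5.91×10⁻⁶ = 5.75×10⁻⁸ F.
U₁ = 7.46×10⁻⁶ J.
Isolated ⇒ Q is held fixed. C₂ = 0.0862 C₁ and U = Q²/(2C), so U₂/U₁ = C₁/C₂ = 11.6.
U₂ = 11.6 × 7.46×10⁻⁶ = 8.65×10⁻⁵ J.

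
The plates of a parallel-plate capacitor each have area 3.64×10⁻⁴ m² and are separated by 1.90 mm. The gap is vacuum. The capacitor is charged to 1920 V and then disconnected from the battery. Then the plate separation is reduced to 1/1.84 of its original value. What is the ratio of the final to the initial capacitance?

C = ε₀A/d scales as 1/d, so C₂/C₁ = d₁/d₂ = 1.84.

1.84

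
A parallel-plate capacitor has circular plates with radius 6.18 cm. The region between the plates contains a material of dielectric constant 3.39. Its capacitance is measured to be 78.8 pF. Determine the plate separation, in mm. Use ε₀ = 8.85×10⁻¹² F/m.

4.57 mm

A = π(6.18 cm)² = 1.20×10⁻² m².
d = κε₀A/C = 3.39 × 8.85×10⁻¹² × 1.20×10⁻² / 7.88×10⁻¹¹ = 4.57×10⁻³ m.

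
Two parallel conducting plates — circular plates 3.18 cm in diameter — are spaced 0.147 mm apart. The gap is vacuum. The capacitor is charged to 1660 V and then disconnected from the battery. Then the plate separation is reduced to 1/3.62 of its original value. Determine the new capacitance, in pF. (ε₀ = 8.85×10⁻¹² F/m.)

173 pF

A = π(3.18/2 cm)² = 7.94×10⁻⁴ m².
Initially C₁ = ε₀A/d = 8.85×10⁻¹² × 7.94×10⁻⁴ / 1.47×10⁻⁴ = 4.78×10⁻¹¹ F.
C = ε₀A/d scales as 1/d, so C₂/C₁ = d₁/d₂ = 3.62.
C₂ = 3.62 × 4.78×10⁻¹¹ = 1.73×10⁻¹⁰ F.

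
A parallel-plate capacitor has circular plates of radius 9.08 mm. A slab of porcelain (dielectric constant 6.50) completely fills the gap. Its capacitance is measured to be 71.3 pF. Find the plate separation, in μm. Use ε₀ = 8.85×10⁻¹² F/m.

A = π(9.08 mm)² = 2.59×10⁻⁴ m².
d = κε₀A/C = 6.50 × 8.85×10⁻¹² × 2.59×10⁻⁴ / 7.13×10⁻¹¹ = 2.09×10⁻⁴ m.

209 μm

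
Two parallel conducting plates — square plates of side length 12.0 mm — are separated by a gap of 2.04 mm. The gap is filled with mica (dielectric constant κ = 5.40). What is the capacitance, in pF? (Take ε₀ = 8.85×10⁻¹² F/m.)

A = (12.0 mm)² = 1.44×10⁻⁴ m².
C = κε₀A/d = 5.40 × 8.85×10⁻¹² × 1.44×10⁻⁴ / 2.04×10⁻³ = 3.37×10⁻¹² F.

C ≈ 3.37 pF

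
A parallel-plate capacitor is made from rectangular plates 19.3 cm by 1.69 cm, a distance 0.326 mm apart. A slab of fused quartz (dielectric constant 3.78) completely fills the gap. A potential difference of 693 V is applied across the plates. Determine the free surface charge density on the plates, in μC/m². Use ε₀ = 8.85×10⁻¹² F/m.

σ ≈ 71.1 μC/m²

A = 19.3 × 1.69 cm² = 3.26×10⁻³ m².
C = κε₀A/d = 3.78 × 8.85×10⁻¹² × 3.26×10⁻³ / 3.26×10⁻⁴ = 3.35×10⁻¹⁰ F.
σ = Q/A = CV/A = 3.35×10⁻¹⁰ × 693 / 3.26×10⁻³ = 7.11×10⁻⁵ C/m².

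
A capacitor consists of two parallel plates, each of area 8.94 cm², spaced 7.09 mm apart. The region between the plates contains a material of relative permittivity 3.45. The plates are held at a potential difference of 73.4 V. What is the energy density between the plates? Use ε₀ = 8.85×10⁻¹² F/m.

u ≈ 1.64 mJ/m³

E = V/d = 73.4 / 7.09×10⁻³ = 1.04×10⁴ V/m.
u = ½κε₀E² = ½ × 3.45 × 8.85×10⁻¹² × (1.04×10⁴)² = 1.64×10⁻³ J/m³.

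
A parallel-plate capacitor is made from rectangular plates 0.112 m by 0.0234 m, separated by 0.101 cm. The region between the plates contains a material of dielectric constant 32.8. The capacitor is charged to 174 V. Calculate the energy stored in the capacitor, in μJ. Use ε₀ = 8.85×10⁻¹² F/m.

A = 0.112 × 0.0234 m² = 2.62×10⁻³ m².
C = κε₀A/d = 32.8 × 8.85×10⁻¹² × 2.62×10⁻³ / 1.01×10⁻³ = 7.53×10⁻¹⁰ F.
U = ½CV² = ½ × 7.53×10⁻¹⁰ × (174)² = 1.14×10⁻⁵ J.

U ≈ 11.4 μJ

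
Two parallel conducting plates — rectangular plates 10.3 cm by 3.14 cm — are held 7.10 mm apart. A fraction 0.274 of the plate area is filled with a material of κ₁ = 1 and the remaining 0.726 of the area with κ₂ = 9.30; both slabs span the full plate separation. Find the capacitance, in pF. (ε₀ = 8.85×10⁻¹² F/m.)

C ≈ 28.3 pF

A = 10.3 × 3.14 cm² = 3.23×10⁻³ m².
Side-by-side slabs ⇒ two capacitors in parallel, each spanning the full gap.
C₁ = κ₁ε₀A₁/d = 1.00 × 8.85×10⁻¹² × 8.86×10⁻⁴ / 7.10×10⁻³ = 1.10×10⁻¹² F.
C₂ = κ₂ε₀A₂/d = 9.30 × 8.85×10⁻¹² × 2.35×10⁻³ / 7.10×10⁻³ = 2.72×10⁻¹¹ F.
C = C₁ + C₂ = 2.83×10⁻¹¹ F.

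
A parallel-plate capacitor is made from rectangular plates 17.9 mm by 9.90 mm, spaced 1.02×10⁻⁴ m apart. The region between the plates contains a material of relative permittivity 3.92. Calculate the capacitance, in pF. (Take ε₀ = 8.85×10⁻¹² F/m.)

A = 17.9 × 9.90 mm² = 1.77×10⁻⁴ m².
C = κε₀A/d = 3.92 × 8.85×10⁻¹² × 1.77×10⁻⁴ / 1.02×10⁻⁴ = 6.03×10⁻¹¹ F.

60.3 pF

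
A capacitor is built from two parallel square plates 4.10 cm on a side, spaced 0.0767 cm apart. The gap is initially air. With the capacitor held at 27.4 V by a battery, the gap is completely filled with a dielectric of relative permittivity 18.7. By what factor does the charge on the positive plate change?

Q₂/Q₁ ≈ 18.7

Battery connected ⇒ V is held fixed.
C₂ = 18.7 C₁ and Q = CV, so Q₂/Q₁ = C₂/C₁ = 18.7.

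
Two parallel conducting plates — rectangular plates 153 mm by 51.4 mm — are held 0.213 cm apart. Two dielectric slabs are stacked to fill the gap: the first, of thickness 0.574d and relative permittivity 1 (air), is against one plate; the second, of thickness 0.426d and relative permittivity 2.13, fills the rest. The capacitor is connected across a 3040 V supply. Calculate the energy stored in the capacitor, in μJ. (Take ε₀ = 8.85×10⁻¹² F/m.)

A = 153 × 51.4 mm² = 7.86×10⁻³ m².
Stacked slabs ⇒ two capacitors in series, each with the full plate area.
C₁ = κ₁ε₀A/d₁ = 1.00 × 8.85×10⁻¹² × 7.86×10⁻³ / 1.22×10⁻³ = 5.69×10⁻¹¹ F.
C₂ = κ₂ε₀A/d₂ = 2.13 × 8.85×10⁻¹² × 7.86×10⁻³ / 9.07×10⁻⁴ = 1.63×10⁻¹⁰ F.
C = (1/C₁ + 1/C₂)⁻¹ = 4.22×10⁻¹¹ F.
U = ½CV² = ½ × 4.22×10⁻¹¹ × (3040)² = 1.95×10⁻⁴ J.

195 μJ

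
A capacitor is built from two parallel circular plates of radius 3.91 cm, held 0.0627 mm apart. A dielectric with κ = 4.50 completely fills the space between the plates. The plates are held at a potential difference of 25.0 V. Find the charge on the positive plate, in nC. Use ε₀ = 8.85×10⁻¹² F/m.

A = π(3.91 cm)² = 4.80×10⁻³ m².
C = κε₀A/d = 4.50 × 8.85×10⁻¹² × 4.80×10⁻³ / 6.27×10⁻⁵ = 3.05×10⁻⁹ F.
Q = CV = 3.05×10⁻⁹ × 25.0 = 7.63×10⁻⁸ C.

76.3 nC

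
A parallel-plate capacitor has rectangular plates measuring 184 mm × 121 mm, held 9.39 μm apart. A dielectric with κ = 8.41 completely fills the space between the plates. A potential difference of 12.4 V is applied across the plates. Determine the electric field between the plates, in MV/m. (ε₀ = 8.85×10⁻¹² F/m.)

E ≈ 1.32 MV/m

E = V/d = 12.4 / 9.39×10⁻⁶ = 1.32×10⁶ V/m.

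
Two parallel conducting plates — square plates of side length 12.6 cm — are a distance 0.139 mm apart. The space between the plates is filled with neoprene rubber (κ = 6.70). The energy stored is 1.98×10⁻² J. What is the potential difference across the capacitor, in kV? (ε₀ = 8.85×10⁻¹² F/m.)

V ≈ 2.42 kV

A = (12.6 cm)² = 1.59×10⁻² m².
C = κε₀A/d = 6.70 × 8.85×10⁻¹² × 1.59×10⁻² / 1.39×10⁻⁴ = 6.77×10⁻⁹ F.
V = √(2U/C) = √(2 × 1.98×10⁻² / 6.77×10⁻⁹) = 2.42×10³ V.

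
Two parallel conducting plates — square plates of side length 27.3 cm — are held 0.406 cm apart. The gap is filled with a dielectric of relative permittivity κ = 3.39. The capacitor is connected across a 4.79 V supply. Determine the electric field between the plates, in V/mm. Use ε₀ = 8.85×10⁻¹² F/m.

E = V/d = 4.79 / 4.06×10⁻³ = 1.18×10³ V/m.

1.18 V/mm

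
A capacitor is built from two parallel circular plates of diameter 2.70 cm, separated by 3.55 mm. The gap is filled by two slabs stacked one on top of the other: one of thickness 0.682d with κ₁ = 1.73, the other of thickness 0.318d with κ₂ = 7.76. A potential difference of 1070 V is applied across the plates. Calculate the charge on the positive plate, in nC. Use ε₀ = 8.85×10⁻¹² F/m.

Q ≈ 3.51 nC

A = π(2.70/2 cm)² = 5.73×10⁻⁴ m².
Stacked slabs ⇒ two capacitors in series, each with the full plate area.
C₁ = κ₁ε₀A/d₁ = 1.73 × 8.85×10⁻¹² × 5.73×10⁻⁴ / 2.42×10⁻³ = 3.62×10⁻¹² F.
C₂ = κ₂ε₀A/d₂ = 7.76 × 8.85×10⁻¹² × 5.73×10⁻⁴ / 1.13×10⁻³ = 3.48×10⁻¹¹ F.
C = (1/C₁ + 1/C₂)⁻¹ = 3.28×10⁻¹² F.
Q = CV = 3.28×10⁻¹² × 1070 = 3.51×10⁻⁹ C.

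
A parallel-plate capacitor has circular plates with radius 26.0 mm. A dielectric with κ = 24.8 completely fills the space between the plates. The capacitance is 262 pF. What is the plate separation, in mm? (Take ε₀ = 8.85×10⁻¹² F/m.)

1.78 mm

A = π(26.0 mm)² = 2.12×10⁻³ m².
d = κε₀A/C = 24.8 × 8.85×10⁻¹² × 2.12×10⁻³ / 2.62×10⁻¹⁰ = 1.78×10⁻³ m.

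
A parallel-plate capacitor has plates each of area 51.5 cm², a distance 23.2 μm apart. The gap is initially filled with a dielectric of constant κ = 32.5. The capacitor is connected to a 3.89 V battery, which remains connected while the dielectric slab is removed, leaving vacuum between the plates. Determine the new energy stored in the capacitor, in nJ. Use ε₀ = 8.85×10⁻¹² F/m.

A = 51.5 cm² = 5.15×10⁻³ m².
Initially C₁ = κε₀A/d = 32.5 × 8.85×10⁻¹² × 5.15×10⁻³ / 2.32×10⁻⁵ = 6.38×10⁻⁸ F.
U₁ = 4.83×10⁻⁷ J.
Battery connected ⇒ V is held fixed. C₂ = 0.0308 C₁ and U = ½CV², so U₂/U₁ = C₂/C₁ = 0.0308.
U₂ = 0.0308 × 4.83×10⁻⁷ = 1.49×10⁻⁸ J.

14.9 nJ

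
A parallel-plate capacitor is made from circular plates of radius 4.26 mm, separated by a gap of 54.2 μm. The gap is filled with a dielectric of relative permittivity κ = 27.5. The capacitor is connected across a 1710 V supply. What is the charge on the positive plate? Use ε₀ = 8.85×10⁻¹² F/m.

438 nC

A = π(4.26 mm)² = 5.70×10⁻⁵ m².
C = κε₀A/d = 27.5 × 8.85×10⁻¹² × 5.70×10⁻⁵ / 5.42×10⁻⁵ = 2.56×10⁻¹⁰ F.
Q = CV = 2.56×10⁻¹⁰ × 1710 = 4.38×10⁻⁷ C.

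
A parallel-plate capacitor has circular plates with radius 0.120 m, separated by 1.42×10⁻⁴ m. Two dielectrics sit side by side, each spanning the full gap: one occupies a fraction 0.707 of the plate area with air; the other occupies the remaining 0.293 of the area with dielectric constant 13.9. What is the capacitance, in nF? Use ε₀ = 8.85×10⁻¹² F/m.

A = π(0.120 m)² = 4.52×10⁻² m².
Side-by-side slabs ⇒ two capacitors in parallel, each spanning the full gap.
C₁ = κ₁ε₀A₁/d = 1.00 × 8.85×10⁻¹² × 3.20×10⁻² / 1.42×10⁻⁴ = 1.99×10⁻⁹ F.
C₂ = κ₂ε₀A₂/d = 13.9 × 8.85×10⁻¹² × 1.33×10⁻² / 1.42×10⁻⁴ = 1.15×10⁻⁸ F.
C = C₁ + C₂ = 1.35×10⁻⁸ F.

13.5 nF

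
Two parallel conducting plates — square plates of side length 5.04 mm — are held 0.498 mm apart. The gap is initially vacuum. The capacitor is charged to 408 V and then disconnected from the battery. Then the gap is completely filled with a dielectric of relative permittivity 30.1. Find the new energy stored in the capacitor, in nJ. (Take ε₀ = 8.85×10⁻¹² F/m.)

U ≈ 1.25 nJ

A = (5.04 mm)² = 2.54×10⁻⁵ m².
Initially C₁ = ε₀A/d = 8.85×10⁻¹² × 2.54×10⁻⁵ / 4.98×10⁻⁴ = 4.51×10⁻¹³ F.
U₁ = 3.76×10⁻⁸ J.
Isolated ⇒ Q is held fixed. C₂ = 30.1 C₁ and U = Q²/(2C), so U₂/U₁ = C₁/C₂ = 0.0332.
U₂ = 0.0332 × 3.76×10⁻⁸ = 1.25×10⁻⁹ J.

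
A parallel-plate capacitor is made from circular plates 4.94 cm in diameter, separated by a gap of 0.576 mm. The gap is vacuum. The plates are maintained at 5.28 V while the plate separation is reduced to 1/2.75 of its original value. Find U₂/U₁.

Battery connected ⇒ V is held fixed.
C₂ = 2.75 C₁ and U = ½CV², so U₂/U₁ = C₂/C₁ = 2.75.

U₂/U₁ ≈ 2.75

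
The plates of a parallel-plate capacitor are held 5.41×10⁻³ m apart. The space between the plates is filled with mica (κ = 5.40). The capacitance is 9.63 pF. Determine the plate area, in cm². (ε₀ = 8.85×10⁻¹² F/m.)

A ≈ 10.9 cm²

A = Cd/(κε₀) = 9.63×10⁻¹² × 5.41×10⁻³ / (5.40 × 8.85×10⁻¹²) = 1.09×10⁻³ m².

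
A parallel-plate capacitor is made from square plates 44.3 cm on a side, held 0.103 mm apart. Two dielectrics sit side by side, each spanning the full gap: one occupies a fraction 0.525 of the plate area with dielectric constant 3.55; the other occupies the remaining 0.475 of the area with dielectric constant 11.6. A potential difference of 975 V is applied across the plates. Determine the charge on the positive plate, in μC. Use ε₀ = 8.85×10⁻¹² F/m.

121 μC

A = (44.3 cm)² = 0.196 m².
Side-by-side slabs ⇒ two capacitors in parallel, each spanning the full gap.
C₁ = κ₁ε₀A₁/d = 3.55 × 8.85×10⁻¹² × 0.103 / 1.03×10⁻⁴ = 3.14×10⁻⁸ F.
C₂ = κ₂ε₀A₂/d = 11.6 × 8.85×10⁻¹² × 9.32×10⁻² / 1.03×10⁻⁴ = 9.29×10⁻⁸ F.
C = C₁ + C₂ = 1.24×10⁻⁷ F.
Q = CV = 1.24×10⁻⁷ × 975 = 1.21×10⁻⁴ C.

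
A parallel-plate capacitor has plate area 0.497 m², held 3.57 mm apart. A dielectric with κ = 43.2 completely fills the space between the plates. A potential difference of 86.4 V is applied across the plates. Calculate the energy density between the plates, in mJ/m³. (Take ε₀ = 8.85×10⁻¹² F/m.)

E = V/d = 86.4 / 3.57×10⁻³ = 2.42×10⁴ V/m.
u = ½κε₀E² = ½ × 43.2 × 8.85×10⁻¹² × (2.42×10⁴)² = 0.112 J/m³.

112 mJ/m³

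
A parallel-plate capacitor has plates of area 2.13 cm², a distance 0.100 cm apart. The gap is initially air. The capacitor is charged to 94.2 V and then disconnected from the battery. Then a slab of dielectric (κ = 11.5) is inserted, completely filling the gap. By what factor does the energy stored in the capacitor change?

U₂/U₁ ≈ 0.0870

Isolated ⇒ Q is held fixed.
C₂ = 11.5 C₁ and U = Q²/(2C), so U₂/U₁ = C₁/C₂ = 0.0870.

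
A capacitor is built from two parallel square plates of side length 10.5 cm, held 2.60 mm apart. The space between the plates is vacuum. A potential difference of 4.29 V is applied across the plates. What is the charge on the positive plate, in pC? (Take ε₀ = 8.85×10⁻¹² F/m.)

A = (10.5 cm)² = 1.10×10⁻² m².
C = ε₀A/d = 8.85×10⁻¹² × 1.10×10⁻² / 2.60×10⁻³ = 3.75×10⁻¹¹ F.
Q = CV = 3.75×10⁻¹¹ × 4.29 = 1.61×10⁻¹⁰ C.

161 pC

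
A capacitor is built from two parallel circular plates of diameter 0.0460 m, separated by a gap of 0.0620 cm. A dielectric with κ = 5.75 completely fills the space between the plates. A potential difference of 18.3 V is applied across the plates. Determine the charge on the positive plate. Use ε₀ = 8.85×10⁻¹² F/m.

Q ≈ 2.50 nC

A = π(0.0460/2 m)² = 1.66×10⁻³ m².
C = κε₀A/d = 5.75 × 8.85×10⁻¹² × 1.66×10⁻³ / 6.20×10⁻⁴ = 1.36×10⁻¹⁰ F.
Q = CV = 1.36×10⁻¹⁰ × 18.3 = 2.50×10⁻⁹ C.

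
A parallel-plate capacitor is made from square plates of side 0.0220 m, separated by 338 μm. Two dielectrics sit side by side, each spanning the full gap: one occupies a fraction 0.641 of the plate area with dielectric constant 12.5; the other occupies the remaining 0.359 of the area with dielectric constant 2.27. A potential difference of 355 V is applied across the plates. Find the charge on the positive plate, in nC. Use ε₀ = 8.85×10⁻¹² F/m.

Q ≈ 39.7 nC

A = (0.0220 m)² = 4.84×10⁻⁴ m².
Side-by-side slabs ⇒ two capacitors in parallel, each spanning the full gap.
C₁ = κ₁ε₀A₁/d = 12.5 × 8.85×10⁻¹² × 3.10×10⁻⁴ / 3.38×10⁻⁴ = 1.02×10⁻¹⁰ F.
C₂ = κ₂ε₀A₂/d = 2.27 × 8.85×10⁻¹² × 1.74×10⁻⁴ / 3.38×10⁻⁴ = 1.03×10⁻¹¹ F.
C = C₁ + C₂ = 1.12×10⁻¹⁰ F.
Q = CV = 1.12×10⁻¹⁰ × 355 = 3.97×10⁻⁸ C.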